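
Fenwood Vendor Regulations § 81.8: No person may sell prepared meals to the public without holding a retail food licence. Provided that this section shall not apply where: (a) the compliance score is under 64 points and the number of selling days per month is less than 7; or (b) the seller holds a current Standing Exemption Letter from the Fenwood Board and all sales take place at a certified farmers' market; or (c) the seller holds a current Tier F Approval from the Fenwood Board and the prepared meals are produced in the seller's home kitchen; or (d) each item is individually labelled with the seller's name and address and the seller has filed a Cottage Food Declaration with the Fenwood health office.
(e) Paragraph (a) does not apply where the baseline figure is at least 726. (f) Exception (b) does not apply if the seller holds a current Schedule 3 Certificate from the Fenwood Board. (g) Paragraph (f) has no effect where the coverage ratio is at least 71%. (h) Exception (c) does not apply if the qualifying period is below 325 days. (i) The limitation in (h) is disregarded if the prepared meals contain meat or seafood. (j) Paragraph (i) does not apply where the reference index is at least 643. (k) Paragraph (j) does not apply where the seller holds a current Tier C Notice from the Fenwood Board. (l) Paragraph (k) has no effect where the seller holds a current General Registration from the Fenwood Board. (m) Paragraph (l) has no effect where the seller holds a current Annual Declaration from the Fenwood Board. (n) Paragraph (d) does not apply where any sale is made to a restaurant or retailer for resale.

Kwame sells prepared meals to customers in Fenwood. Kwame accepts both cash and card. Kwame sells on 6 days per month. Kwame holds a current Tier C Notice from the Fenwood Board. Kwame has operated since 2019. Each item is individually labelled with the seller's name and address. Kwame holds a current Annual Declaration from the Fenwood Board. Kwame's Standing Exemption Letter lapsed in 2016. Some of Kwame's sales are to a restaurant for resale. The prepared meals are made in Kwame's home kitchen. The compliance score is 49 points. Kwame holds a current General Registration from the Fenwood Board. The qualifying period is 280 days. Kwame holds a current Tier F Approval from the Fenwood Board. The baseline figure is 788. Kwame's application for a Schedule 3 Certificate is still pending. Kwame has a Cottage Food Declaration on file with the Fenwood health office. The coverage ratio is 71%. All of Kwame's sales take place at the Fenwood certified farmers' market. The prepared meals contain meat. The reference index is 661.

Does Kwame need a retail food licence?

Exception (a)'s conditions are all satisfied: the compliance score is 49 points, under the 64 points limit; the number of selling days per month is 6, less than the 7 limit. However, paragraph (e) must be considered: (e) operates — the baseline figure is 788, meeting the 726 threshold. (a) is therefore removed.
Exception (b) requires that the seller holds a current Standing Exemption Letter from the Fenwood Board; but the Standing Exemption Letter is not current, so (b) is unavailable.
Exception (c)'s conditions are all satisfied: a current Tier F Approval is held; the prepared meals are home-kitchen produced. Considering the limiting provisions: (h) is engaged (the qualifying period is 280 days, below the 325 days limit), but is overridden by (i): (i) is engaged — the prepared meals contain meat. (j) operates (the reference index is 661, meeting the 643 threshold), but is itself disapplied by (k): (k) operates against (j): a current Tier C Notice is held. (l) is engaged (a current General Registration is held), but is itself disapplied by (m): (m) is engaged — a current Annual Declaration is held. So (c) applies.
Exception (d): items are individually labelled; a Cottage Food Declaration is on file — every condition holds. Turning to paragraph (n): (n) is triggered — some sales are to a restaurant for resale. Exception (d) does not apply.

No — exception (c) applies; Kwame is not required to hold a retail food licence.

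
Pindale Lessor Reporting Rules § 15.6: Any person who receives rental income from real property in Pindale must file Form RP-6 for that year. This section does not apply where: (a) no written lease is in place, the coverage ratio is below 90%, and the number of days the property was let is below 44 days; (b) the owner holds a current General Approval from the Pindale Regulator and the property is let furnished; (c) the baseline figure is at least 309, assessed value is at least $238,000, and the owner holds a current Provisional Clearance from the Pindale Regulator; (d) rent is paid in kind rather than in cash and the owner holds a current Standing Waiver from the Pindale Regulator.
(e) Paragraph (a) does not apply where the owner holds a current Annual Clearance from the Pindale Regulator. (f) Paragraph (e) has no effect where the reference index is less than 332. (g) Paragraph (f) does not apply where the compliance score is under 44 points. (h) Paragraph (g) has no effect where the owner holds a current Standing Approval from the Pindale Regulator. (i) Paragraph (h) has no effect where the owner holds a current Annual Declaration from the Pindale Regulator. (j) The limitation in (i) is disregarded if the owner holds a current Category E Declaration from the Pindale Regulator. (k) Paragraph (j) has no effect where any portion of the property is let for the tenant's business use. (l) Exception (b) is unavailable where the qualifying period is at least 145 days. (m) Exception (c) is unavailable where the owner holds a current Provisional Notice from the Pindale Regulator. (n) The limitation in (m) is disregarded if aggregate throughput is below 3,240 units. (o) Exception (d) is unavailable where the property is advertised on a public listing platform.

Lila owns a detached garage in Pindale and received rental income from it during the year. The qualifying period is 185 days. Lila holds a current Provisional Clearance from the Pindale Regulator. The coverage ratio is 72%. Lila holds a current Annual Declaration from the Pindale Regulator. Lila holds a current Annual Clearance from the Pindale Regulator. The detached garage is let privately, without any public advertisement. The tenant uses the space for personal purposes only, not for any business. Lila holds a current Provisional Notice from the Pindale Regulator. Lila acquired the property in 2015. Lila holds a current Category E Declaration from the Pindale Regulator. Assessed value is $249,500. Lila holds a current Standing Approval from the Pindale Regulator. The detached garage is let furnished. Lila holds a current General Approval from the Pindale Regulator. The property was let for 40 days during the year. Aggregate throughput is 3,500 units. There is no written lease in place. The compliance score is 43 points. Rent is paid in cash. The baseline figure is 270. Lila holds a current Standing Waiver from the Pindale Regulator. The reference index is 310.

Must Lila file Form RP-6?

Exception (a)'s conditions are all satisfied: there is no written lease; the coverage ratio is 72%, below the 90% limit; the number of days the property was let is 40 days, below the 44 days limit. Considering the limiting provisions: (e) would limit (a) — a current Annual Clearance is held — but (f) sets (e) aside: (f) operates — the reference index is 310, less than the 332 limit. (g) would limit (f) — the compliance score is 43 points, under the 44 points limit — but (h) sets (g) aside: (h) is engaged — a current Standing Approval is held. (i) would limit (h) — a current Annual Declaration is held — but (j) sets (i) aside: (j) is triggered — a current Category E Declaration is held. (k), which would lift (j), is not triggered — the space is used for personal purposes only. Exception (a) stands.
All of (b)'s requirements are met (a current General Approval is held; the property is let furnished). But: (l) operates against (b): the qualifying period is 185 days, meeting the 145 days threshold. So (b) is unavailable.
Exception (c) requires that the baseline figure is at least 309; but the baseline figure is 270, short of 309, so (c) is unavailable.
Exception (d) does not apply: rent is paid in cash.

No — exception (a) applies; Lila is not required to file Form RP-6.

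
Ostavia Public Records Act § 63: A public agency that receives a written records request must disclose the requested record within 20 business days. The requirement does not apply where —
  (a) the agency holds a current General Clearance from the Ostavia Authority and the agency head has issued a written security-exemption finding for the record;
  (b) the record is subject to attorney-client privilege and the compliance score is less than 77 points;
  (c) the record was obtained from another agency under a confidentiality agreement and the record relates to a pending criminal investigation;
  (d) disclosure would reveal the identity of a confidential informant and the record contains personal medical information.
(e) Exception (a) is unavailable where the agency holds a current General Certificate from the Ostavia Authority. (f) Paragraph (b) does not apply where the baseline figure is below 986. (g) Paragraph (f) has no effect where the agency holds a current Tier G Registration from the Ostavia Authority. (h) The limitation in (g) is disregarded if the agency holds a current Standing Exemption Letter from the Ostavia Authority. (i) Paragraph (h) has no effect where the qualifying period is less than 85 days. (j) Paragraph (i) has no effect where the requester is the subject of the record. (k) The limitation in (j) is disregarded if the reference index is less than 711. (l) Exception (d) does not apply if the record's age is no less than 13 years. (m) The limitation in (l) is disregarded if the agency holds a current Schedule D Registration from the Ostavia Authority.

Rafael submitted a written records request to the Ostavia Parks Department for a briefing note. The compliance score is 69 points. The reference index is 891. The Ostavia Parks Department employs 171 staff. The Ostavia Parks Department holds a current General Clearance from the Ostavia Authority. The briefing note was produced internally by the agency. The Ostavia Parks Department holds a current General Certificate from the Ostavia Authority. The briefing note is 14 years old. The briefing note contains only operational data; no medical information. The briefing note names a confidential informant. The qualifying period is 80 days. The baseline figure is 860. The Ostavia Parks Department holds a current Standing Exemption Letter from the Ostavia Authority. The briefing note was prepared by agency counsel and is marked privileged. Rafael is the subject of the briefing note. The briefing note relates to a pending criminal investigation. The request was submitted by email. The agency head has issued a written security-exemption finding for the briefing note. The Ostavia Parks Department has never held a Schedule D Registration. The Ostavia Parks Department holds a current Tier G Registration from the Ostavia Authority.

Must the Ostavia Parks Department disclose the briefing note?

Exception (a)'s conditions are all satisfied: a current General Clearance is held; a written security-exemption finding has been issued. But applying paragraph (e): (e) operates — a current General Certificate is held. (a) is therefore removed.
Exception (b) is satisfied on its face — the briefing note is privileged; the compliance score is 69 points, less than the 77 points limit. But: (f) operates — the baseline figure is 860, below the 986 limit. (g) would limit (f) — a current Tier G Registration is held — but (h) sets (g) aside: (h) operates against (g): a current Standing Exemption Letter is held. (i) would limit (h) — the qualifying period is 80 days, less than the 85 days limit — but (j) sets (i) aside: (j) operates against (i): Rafael is the subject of the briefing note. (k) is not triggered (the reference index is 891, not less than 711), so (j) stands. (b) is therefore removed.
Exception (c) fails — the briefing note was produced internally.
Exception (d) does not apply: the briefing note contains only operational data.
None of the exceptions is available; § 63 applies in full.

Yes — the Ostavia Parks Department must disclose the briefing note.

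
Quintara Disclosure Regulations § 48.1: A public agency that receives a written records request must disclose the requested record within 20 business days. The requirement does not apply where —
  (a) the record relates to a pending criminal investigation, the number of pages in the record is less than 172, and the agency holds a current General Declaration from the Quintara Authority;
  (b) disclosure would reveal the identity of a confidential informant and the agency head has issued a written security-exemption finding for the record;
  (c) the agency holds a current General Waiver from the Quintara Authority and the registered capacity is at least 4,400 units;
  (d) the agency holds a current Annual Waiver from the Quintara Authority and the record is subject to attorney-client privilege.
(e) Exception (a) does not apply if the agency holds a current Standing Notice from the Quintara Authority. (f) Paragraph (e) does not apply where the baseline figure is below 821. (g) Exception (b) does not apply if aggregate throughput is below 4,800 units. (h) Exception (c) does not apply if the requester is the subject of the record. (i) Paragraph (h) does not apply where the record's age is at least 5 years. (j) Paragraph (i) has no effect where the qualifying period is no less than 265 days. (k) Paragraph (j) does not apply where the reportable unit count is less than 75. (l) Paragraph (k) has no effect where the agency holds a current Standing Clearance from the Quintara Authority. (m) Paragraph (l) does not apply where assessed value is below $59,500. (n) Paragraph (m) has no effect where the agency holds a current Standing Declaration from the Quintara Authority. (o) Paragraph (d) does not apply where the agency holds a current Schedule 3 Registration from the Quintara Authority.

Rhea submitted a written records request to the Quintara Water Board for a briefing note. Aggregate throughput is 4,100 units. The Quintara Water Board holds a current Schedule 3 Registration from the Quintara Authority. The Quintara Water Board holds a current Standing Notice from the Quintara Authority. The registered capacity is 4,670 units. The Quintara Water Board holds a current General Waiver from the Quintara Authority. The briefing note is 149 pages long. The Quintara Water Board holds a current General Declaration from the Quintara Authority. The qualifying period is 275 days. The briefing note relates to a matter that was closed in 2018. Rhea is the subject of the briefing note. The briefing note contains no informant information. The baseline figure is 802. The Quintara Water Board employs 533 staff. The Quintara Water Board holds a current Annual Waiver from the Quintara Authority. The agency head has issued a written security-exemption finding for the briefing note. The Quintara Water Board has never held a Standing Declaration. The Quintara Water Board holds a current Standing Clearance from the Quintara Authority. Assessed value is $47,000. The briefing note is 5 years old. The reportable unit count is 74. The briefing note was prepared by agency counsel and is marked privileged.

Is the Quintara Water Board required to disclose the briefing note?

No — exception (c) applies; the Quintara Water Board is not required to disclose the briefing note.

Exception (a) requires that the record relates to a pending criminal investigation; but the briefing note relates to a closed matter, so (a) is unavailable.
Exception (b) does not apply: the briefing note contains no informant information.
Exception (c): a current General Waiver is held; the registered capacity is 4,670 units, meeting the 4,400 units threshold — every condition holds. Under paragraphs (h)–(n): (h) would limit (c) — Rhea is the subject of the briefing note — but (i) sets (h) aside: (i) operates against (h): the record's age is 5 years, meeting the 5 years threshold. (j) would limit (i) — the qualifying period is 275 days, meeting the 265 days threshold — but (k) sets (j) aside: (k) operates against (j): the reportable unit count is 74, less than the 75 limit. (l) would limit (k) — a current Standing Clearance is held — but (m) sets (l) aside: (m) operates against (l): assessed value is $47,000, below the $59,500 limit. (n) is not engaged (no current Standing Declaration is held), so (m) stands. So (c) applies.
Exception (d) is satisfied on its face — a current Annual Waiver is held; the briefing note is privileged. Turning to paragraph (o): (o) is engaged — a current Schedule 3 Registration is held. (d) is therefore removed.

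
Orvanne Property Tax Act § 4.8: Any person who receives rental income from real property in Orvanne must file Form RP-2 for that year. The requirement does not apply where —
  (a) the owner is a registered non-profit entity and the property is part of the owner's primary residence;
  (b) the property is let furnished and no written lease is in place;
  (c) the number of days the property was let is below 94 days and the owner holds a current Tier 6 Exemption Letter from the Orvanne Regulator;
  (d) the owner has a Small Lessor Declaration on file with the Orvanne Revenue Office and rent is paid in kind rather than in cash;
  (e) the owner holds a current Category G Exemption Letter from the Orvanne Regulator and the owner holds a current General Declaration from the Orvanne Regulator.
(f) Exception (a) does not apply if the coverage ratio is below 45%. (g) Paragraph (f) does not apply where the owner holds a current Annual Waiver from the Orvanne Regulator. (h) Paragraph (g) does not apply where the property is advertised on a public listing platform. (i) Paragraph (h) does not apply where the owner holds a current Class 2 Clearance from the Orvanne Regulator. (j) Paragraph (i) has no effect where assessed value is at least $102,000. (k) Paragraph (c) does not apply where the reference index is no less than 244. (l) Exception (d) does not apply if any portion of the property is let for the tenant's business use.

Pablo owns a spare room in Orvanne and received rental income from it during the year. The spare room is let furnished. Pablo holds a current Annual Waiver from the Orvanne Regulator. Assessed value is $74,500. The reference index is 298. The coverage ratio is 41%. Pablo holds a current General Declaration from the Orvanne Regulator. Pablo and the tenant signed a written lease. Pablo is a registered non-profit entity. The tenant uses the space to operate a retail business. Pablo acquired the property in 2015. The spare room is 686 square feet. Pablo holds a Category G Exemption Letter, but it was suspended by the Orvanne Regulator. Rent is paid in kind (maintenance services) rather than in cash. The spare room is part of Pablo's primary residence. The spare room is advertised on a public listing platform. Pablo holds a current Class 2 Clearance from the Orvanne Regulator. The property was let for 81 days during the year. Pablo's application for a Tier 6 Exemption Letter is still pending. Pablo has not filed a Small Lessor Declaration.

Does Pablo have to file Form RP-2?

No — exception (a) applies; Pablo is not required to file Form RP-2.

Exception (a)'s conditions are all satisfied: Pablo is a registered non-profit; the spare room is part of the primary residence. Considering the limiting provisions: (f) applies (the coverage ratio is 41%, below the 45% limit), but is itself disapplied by (g): (g) operates against (f): a current Annual Waiver is held. (h) would limit (g) — the property is publicly advertised — but (i) sets (h) aside: (i) operates against (h): a current Class 2 Clearance is held. (j) does not operate here (assessed value is $74,500, short of $102,000), so (i) stands. So (a) applies.
Exception (b) does not apply: a written lease is in place.
Exception (c) fails — the Tier 6 Exemption Letter is not current.
Exception (d) fails — no Small Lessor Declaration is on file.
Exception (e) fails — the Category G Exemption Letter is not current.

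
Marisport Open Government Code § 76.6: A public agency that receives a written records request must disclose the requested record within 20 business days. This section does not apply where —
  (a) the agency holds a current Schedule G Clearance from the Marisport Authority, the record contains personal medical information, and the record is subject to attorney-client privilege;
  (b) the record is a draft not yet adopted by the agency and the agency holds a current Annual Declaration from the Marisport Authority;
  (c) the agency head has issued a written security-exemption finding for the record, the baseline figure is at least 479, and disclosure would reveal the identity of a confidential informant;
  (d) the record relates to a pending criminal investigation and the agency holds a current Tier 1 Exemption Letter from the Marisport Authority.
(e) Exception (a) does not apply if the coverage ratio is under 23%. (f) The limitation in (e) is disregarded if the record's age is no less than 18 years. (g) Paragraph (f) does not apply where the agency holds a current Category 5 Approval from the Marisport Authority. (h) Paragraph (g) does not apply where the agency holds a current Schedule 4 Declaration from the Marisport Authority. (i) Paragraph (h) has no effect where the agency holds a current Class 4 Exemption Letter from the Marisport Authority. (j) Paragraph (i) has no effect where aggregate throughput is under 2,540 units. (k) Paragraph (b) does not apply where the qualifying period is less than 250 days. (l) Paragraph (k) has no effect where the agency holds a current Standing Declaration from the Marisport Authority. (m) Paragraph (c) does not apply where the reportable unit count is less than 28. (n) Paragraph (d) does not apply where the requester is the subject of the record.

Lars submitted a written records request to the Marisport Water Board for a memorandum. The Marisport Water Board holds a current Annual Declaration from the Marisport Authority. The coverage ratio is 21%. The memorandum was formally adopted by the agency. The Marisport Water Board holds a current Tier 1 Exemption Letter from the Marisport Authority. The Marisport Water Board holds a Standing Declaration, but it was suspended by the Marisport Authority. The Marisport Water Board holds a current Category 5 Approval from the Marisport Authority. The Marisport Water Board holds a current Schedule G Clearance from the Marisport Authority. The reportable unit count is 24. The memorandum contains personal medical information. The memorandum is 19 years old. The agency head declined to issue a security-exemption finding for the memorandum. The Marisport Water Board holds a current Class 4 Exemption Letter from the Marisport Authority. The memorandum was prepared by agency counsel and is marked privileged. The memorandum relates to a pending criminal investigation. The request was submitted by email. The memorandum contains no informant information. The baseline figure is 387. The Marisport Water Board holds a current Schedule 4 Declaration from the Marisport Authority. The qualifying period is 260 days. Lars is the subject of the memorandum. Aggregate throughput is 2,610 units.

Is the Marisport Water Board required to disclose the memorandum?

Yes — the Marisport Water Board must disclose the memorandum.

Exception (a): a current Schedule G Clearance is held; the memorandum contains personal medical information; the memorandum is privileged — every condition holds. However, paragraphs (e)–(j) must be considered: (e) operates against (a): the coverage ratio is 21%, under the 23% limit. (f) would limit (e) — the record's age is 19 years, meeting the 18 years threshold — but (g) sets (f) aside: (g) operates against (f): a current Category 5 Approval is held. (h) operates (a current Schedule 4 Declaration is held), but is displaced by (i): (i) operates — a current Class 4 Exemption Letter is held. (j) does not operate here (aggregate throughput is 2,610 units, not under 2,540 units), so (i) stands. So (a) is unavailable.
Exception (b) does not apply: the memorandum has been formally adopted.
Exception (c) requires that the agency head has issued a written security-exemption finding for the record; but the agency head declined to issue a security-exemption finding, so (c) is unavailable.
Exception (d) is satisfied on its face — the memorandum relates to a pending investigation; a current Tier 1 Exemption Letter is held. Turning to paragraph (n): (n) operates against (d): Lars is the subject of the memorandum. Exception (d) does not apply.
No exception applies. The general rule governs.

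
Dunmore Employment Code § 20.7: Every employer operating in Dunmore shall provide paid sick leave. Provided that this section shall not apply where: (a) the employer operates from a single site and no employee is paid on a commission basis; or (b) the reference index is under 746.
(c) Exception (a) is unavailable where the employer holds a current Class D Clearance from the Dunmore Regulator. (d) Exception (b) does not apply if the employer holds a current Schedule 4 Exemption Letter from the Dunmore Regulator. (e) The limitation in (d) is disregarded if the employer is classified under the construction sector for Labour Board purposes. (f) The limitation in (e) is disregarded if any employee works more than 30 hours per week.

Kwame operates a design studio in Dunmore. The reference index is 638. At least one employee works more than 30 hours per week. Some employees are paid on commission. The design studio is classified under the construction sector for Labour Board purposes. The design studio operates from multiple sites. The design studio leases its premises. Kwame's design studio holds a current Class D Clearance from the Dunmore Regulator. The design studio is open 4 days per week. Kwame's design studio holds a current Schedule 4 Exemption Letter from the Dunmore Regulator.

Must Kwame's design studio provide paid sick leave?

Yes — Kwame's design studio must provide paid sick leave.

Exception (a) does not apply: the employer operates from multiple sites.
All of (b)'s requirements are met (the reference index is 638, under the 746 limit). Turning to paragraphs (d)–(f): (d) operates against (b): a current Schedule 4 Exemption Letter is held. (e) applies (the design studio is classified under the construction sector), but is overridden by (f): (f) is engaged — at least one employee exceeds 30 hours/week. Exception (b) does not apply.
None of the exceptions is available; § 20.7 applies in full.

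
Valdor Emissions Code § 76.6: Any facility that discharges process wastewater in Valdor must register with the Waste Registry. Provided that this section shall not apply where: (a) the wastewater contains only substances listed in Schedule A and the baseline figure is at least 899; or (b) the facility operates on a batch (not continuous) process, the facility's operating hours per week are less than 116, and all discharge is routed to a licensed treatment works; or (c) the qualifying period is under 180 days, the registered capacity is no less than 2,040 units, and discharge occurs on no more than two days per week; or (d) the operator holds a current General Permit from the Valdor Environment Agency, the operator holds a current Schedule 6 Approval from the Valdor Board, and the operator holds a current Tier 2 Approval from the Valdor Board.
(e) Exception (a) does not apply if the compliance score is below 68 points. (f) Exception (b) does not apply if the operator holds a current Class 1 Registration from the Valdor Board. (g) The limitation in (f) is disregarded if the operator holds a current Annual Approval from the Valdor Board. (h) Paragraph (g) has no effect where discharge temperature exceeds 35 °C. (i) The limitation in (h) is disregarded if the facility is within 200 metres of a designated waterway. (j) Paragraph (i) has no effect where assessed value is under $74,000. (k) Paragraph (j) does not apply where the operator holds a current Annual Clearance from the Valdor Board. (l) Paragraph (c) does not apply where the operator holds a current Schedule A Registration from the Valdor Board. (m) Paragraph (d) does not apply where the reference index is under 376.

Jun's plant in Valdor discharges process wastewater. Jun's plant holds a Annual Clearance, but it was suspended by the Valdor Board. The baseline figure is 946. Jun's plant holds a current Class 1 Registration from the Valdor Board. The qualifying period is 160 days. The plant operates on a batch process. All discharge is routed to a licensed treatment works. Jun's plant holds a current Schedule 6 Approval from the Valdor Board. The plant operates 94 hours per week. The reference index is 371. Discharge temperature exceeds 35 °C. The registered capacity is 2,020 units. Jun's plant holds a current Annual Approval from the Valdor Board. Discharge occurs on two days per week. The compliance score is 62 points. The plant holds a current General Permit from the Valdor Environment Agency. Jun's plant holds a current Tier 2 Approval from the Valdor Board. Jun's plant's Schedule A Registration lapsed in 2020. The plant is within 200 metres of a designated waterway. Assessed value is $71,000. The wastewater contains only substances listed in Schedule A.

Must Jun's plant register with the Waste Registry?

Yes — Jun's plant must register with the Waste Registry.

Exception (a)'s conditions are all satisfied: the wastewater is Schedule-A-only; the baseline figure is 946, meeting the 899 threshold. Turning to paragraph (e): (e) operates against (a): the compliance score is 62 points, below the 68 points limit. Exception (a) does not apply.
All of (b)'s requirements are met (the facility operates on a batch process; the facility's operating hours per week are 94, less than the 116 limit; discharge is routed to a licensed treatment works). However, paragraphs (f)–(k) must be considered: (f) operates against (b): a current Class 1 Registration is held. (g) is engaged (a current Annual Approval is held), but is displaced by (h): (h) is engaged — discharge temperature exceeds 35 °C. (i) would limit (h) — the plant is within 200 m of a designated waterway — but (j) sets (i) aside: (j) operates against (i): assessed value is $71,000, under the $74,000 limit. (k) is not engaged (the Annual Clearance is not current), so (j) stands. So (b) is unavailable.
Exception (c) does not apply: the registered capacity is 2,020 units, short of 2,040 units.
All of (d)'s requirements are met (a current General Permit is held; a current Schedule 6 Approval is held; a current Tier 2 Approval is held). However, paragraph (m) must be considered: (m) applies — the reference index is 371, under the 376 limit. So (d) is unavailable.
None of the exceptions is available; § 76.6 applies in full.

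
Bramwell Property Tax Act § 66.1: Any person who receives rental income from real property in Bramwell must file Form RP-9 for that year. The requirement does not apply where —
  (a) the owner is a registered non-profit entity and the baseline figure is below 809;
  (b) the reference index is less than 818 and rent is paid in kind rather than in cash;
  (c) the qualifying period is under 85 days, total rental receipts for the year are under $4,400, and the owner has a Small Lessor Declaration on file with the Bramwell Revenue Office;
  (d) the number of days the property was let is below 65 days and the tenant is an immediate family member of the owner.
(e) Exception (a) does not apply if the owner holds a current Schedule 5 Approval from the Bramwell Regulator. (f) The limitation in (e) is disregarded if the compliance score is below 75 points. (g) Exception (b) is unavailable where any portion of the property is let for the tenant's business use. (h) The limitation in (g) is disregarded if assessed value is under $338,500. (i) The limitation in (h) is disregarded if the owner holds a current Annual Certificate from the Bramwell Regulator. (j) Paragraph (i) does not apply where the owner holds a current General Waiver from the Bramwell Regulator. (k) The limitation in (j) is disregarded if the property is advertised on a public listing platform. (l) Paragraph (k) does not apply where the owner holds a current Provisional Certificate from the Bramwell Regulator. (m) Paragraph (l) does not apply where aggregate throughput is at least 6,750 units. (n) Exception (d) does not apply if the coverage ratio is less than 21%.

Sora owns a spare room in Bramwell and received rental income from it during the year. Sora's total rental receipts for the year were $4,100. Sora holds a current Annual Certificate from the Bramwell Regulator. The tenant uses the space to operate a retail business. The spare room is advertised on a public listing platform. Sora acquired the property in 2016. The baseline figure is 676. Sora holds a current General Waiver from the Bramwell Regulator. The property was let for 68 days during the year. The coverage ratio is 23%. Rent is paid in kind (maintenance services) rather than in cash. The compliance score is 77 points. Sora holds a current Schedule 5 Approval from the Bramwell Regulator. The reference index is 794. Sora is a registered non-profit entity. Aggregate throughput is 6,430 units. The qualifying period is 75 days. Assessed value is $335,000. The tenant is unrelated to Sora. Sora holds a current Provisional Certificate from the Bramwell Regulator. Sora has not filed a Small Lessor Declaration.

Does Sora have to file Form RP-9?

No — exception (b) applies; Sora is not required to file Form RP-9.

Exception (a): Sora is a registered non-profit; the baseline figure is 676, below the 809 limit — every condition holds. Turning to paragraphs (e)–(f): (e) is triggered — a current Schedule 5 Approval is held. (f), which would lift (e), is not triggered — the compliance score is 77 points, not below 75 points. Exception (a) does not apply.
Exception (b) is satisfied on its face — the reference index is 794, less than the 818 limit; rent is paid in kind. Applying paragraphs (g)–(m): (g) applies (the space is let for business use), but is overridden by (h): (h) operates against (g): assessed value is $335,000, under the $338,500 limit. (i) would limit (h) — a current Annual Certificate is held — but (j) sets (i) aside: (j) is engaged — a current General Waiver is held. (k) applies (the property is publicly advertised), but yields to (l): (l) operates against (k): a current Provisional Certificate is held. (m), which would lift (l), is inapplicable — aggregate throughput is 6,430 units, short of 6,750 units. Exception (b) stands.
Exception (c) does not apply: no Small Lessor Declaration is on file.
Exception (d) does not apply: the number of days the property was let is 68 days, not below 65 days.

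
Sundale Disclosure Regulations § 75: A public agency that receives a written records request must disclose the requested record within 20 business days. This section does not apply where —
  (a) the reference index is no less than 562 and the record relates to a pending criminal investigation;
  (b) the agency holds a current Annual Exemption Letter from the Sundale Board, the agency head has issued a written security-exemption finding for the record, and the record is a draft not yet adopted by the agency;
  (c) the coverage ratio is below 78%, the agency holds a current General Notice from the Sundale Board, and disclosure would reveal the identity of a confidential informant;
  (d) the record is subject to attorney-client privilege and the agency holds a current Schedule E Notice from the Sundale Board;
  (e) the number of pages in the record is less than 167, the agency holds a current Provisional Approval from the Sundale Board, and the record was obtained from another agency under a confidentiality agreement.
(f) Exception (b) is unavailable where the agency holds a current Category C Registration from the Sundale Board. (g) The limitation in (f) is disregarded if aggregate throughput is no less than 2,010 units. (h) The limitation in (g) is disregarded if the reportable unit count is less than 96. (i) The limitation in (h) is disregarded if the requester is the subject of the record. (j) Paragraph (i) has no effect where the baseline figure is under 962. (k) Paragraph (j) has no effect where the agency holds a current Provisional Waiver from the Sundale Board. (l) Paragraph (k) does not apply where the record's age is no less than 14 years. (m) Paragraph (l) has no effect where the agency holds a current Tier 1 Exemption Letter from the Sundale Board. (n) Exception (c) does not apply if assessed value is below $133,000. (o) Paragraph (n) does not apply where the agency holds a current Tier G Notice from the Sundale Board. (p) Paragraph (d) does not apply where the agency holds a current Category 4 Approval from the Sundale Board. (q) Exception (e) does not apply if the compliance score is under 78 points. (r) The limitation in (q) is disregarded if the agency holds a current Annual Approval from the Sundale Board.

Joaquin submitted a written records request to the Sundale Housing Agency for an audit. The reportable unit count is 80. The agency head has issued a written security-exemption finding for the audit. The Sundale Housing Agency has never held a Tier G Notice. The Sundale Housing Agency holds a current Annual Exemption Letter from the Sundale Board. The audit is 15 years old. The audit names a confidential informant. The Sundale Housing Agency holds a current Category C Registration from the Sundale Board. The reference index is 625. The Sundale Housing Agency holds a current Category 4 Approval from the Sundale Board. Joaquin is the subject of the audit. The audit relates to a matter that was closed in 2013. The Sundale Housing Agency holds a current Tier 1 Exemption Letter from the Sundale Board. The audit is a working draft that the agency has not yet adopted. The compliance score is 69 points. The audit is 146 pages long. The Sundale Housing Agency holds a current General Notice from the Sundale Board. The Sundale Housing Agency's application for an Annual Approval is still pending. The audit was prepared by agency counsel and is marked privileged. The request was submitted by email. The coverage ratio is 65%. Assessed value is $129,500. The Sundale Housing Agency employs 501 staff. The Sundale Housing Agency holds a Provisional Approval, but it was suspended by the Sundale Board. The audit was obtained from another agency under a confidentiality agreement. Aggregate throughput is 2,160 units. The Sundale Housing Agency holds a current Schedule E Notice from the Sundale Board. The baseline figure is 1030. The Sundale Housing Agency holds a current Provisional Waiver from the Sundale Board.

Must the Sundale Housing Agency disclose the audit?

No — exception (b) applies; the Sundale Housing Agency is not required to disclose the audit.

Exception (a) requires that the record relates to a pending criminal investigation; but the audit relates to a closed matter, so (a) is unavailable.
Exception (b): a current Annual Exemption Letter is held; a written security-exemption finding has been issued; the audit is an unadopted draft — every condition holds. As to paragraphs (f)–(m): (f) would limit (b) — a current Category C Registration is held — but (g) sets (f) aside: (g) operates against (f): aggregate throughput is 2,160 units, meeting the 2,010 units threshold. (h) would limit (g) — the reportable unit count is 80, less than the 96 limit — but (i) sets (h) aside: (i) operates — Joaquin is the subject of the audit. (j) is not triggered (the baseline figure is 1,030, not under 962), so (i) stands. (b) remains available.
Exception (c)'s conditions are all satisfied: the coverage ratio is 65%, below the 78% limit; a current General Notice is held; the audit names a confidential informant. But: (n) operates against (c): assessed value is $129,500, below the $133,000 limit. (o) does not operate here (the Tier G Notice is not current), so (n) stands. So (c) is unavailable.
Exception (d): the audit is privileged; a current Schedule E Notice is held — every condition holds. But: (p) is engaged — a current Category 4 Approval is held. (d) is therefore removed.
Exception (e) fails — there is no Provisional Approval in force.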